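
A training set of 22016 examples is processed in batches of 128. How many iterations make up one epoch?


Iterations per epoch = dataset_size / batch_size
= 22016 / 128
= 172

172


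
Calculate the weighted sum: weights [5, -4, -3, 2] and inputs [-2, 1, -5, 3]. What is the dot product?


Element-wise products:
5 * -2 = -10
-4 * 1 = -4
-3 * -5 = 15
2 * 3 = 6
Sum = -10 + -4 + 15 + 6
= 7

7


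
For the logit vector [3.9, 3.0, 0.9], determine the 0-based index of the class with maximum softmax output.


Softmax is a monotonic transformation, so it preserves the argmax.
We need to find the index of the maximum logit.
Index 0: 3.9
Index 1: 3.0
Index 2: 0.9
Maximum logit = 3.9 at index 0

0


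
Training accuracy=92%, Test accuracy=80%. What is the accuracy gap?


Gap = train_accuracy - test_accuracy
= 92 - 80
= 12%
This gap suggests the model is overfitting.

12


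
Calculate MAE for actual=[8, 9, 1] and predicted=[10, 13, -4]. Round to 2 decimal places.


Absolute errors: [2, 4, 5]
Sum of absolute errors = 11
MAE = 11 / 3 = 3.67

3.67


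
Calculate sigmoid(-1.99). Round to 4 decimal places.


sigmoid(z) = 1 / (1 + exp(-z))
exp(-(-1.99)) = exp(1.99) = 7.3155
1 + 7.3155 = 8.3155
1 / 8.3155 = 0.1203

0.1203


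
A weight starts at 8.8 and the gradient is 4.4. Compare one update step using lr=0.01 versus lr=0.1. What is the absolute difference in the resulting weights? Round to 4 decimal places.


With lr=0.01: w_new = 8.8 - 0.01 * 4.4 = 8.756
With lr=0.1: w_new = 8.8 - 0.1 * 4.4 = 8.36
Absolute difference = |8.756 - 8.36|
= 0.3960

0.3960


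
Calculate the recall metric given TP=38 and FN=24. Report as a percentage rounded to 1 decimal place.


Recall = TP / (TP + FN) * 100
= 38 / (38 + 24)
= 38 / 62
= 0.6129
= 61.3%

61.3


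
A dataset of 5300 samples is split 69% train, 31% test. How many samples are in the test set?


Train samples = 5300 * 69% = 3657
Test samples = 5300 - 3657
= 1643

1643


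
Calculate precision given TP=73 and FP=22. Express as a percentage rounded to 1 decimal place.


Precision = TP / (TP + FP) * 100
= 73 / (73 + 22)
= 73 / 95
= 0.7684
= 76.8%

76.8


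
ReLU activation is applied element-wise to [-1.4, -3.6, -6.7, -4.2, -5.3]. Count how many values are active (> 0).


ReLU(x) = max(0, x) for each element:
ReLU(-1.4) = 0
ReLU(-3.6) = 0
ReLU(-6.7) = 0
ReLU(-4.2) = 0
ReLU(-5.3) = 0
Active neurons (>0): 0

0


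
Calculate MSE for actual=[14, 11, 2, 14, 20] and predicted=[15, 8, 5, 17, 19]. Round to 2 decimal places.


Differences: [-1, 3, -3, -3, 1]
Squared errors: [1, 9, 9, 9, 1]
Sum of squared errors = 29
MSE = 29 / 5 = 5.80

5.80


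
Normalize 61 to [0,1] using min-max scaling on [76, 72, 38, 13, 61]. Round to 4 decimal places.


Min = 13, Max = 76
Range = 76 - 13 = 63
Scaled = (x - min) / (max - min)
= (61 - 13) / 63
= 48 / 63
= 0.7619

0.7619


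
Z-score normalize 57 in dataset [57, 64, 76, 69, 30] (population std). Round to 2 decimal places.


Mean = (57 + 64 + 76 + 69 + 30) / 5 = 59.2
Variance = sum((x_i - mean)^2) / n = 251.76
Std = sqrt(251.76) = 15.8669
Z = (x - mean) / std
= (57 - 59.2) / 15.8669
= -2.2 / 15.8669
= -0.14

-0.14


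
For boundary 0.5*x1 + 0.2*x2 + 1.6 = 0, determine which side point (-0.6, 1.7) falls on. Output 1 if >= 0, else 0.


Compute 0.5 * -0.6 + 0.2 * 1.7 + 1.6
= -0.3 + 0.34 + 1.6
= 1.64
Since 1.64 >= 0, the point is on the positive side.

1


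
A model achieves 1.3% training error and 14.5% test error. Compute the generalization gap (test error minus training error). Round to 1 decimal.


Generalization gap = test_error - train_error
= 14.5 - 1.3
= 13.2%
A large gap suggests overfitting.

13.2


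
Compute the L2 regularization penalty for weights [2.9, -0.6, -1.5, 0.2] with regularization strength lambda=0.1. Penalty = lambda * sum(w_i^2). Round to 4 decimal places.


Squaring each weight:
2.9^2 = 8.41
(-0.6)^2 = 0.36
(-1.5)^2 = 2.25
0.2^2 = 0.04
Sum of squares = 11.06
Penalty = 0.1 * 11.06 = 1.1060

1.1060


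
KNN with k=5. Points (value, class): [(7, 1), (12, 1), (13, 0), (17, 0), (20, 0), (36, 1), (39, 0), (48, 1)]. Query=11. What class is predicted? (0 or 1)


Distances from query 11:
Point 12 (class 1): distance = 1
Point 13 (class 0): distance = 2
Point 7 (class 1): distance = 4
Point 17 (class 0): distance = 6
Point 20 (class 0): distance = 9
K=5 nearest neighbors: classes = [1, 0, 1, 0, 0]
Votes for class 1: 2 / 5
Majority vote => class 0

0


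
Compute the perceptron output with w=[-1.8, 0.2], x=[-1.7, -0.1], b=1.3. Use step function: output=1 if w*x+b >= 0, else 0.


z = w . x + b
= -1.8*-1.7 + 0.2*-0.1 + 1.3
= 3.06 + -0.02 + 1.3
= 3.04 + 1.3
= 4.34
Since z = 4.34 >= 0, output = 1

1


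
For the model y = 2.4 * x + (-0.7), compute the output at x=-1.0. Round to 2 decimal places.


y = 2.4 * -1.0 + (-0.7)
= -2.4 + (-0.7)
= -3.10

-3.10


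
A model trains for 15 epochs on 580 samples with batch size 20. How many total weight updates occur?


Iterations per epoch = 580 / 20 = 29
Total updates = iterations_per_epoch * epochs
= 29 * 15
= 435

435


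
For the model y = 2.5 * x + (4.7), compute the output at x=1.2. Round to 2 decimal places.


y = 2.5 * 1.2 + (4.7)
= 3.0 + (4.7)
= 7.70

7.70


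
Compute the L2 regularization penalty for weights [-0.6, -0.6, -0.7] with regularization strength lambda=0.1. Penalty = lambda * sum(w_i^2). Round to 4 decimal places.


Squaring each weight:
(-0.6)^2 = 0.36
(-0.6)^2 = 0.36
(-0.7)^2 = 0.49
Sum of squares = 1.21
Penalty = 0.1 * 1.21 = 0.1210

0.1210


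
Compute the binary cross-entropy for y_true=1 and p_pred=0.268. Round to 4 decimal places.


For y=1: Loss = -log(p)
= -log(0.268)
= -(-1.3168)
= 1.3168

1.3168


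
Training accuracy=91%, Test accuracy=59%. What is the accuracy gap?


Gap = train_accuracy - test_accuracy
= 91 - 59
= 32%
This large gap strongly indicates overfitting.

32


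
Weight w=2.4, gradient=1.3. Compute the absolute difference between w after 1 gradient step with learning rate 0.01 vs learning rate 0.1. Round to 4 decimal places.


With lr=0.01: w_new = 2.4 - 0.01 * 1.3 = 2.387
With lr=0.1: w_new = 2.4 - 0.1 * 1.3 = 2.27
Absolute difference = |2.387 - 2.27|
= 0.1170

0.1170


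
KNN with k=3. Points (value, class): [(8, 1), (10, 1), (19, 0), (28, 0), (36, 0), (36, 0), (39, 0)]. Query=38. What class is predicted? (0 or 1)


Distances from query 38:
Point 39 (class 0): distance = 1
Point 36 (class 0): distance = 2
Point 36 (class 0): distance = 2
K=3 nearest neighbors: classes = [0, 0, 0]
Votes for class 1: 0 / 3
Majority vote => class 0

0


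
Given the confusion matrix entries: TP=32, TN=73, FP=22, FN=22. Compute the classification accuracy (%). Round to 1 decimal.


Accuracy = (TP + TN) / (TP + TN + FP + FN) * 100
= (32 + 73) / (32 + 73 + 22 + 22)
= 105 / 149
= 0.7047
= 70.5%

70.5


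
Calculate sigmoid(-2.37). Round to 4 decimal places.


sigmoid(z) = 1 / (1 + exp(-z))
exp(-(-2.37)) = exp(2.37) = 10.6974
1 + 10.6974 = 11.6974
1 / 11.6974 = 0.0855

0.0855


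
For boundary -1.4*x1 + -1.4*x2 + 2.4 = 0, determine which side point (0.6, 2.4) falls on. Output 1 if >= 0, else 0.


Compute -1.4 * 0.6 + -1.4 * 2.4 + 2.4
= -0.84 + -3.36 + 2.4
= -1.8
Since -1.8 < 0, the point is on the negative side.

0


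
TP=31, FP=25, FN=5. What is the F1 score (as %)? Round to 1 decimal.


Precision = TP / (TP + FP) = 31 / 56 = 0.5536
Recall = TP / (TP + FN) = 31 / 36 = 0.8611
F1 = 2 * P * R / (P + R)
= 2 * 0.5536 * 0.8611 / (0.5536 + 0.8611)
= 0.9534 / 1.4147
= 0.6739
As percentage: 67.4%

67.4


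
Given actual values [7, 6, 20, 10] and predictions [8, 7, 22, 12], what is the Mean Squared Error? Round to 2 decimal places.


Differences: [-1, -1, -2, -2]
Squared errors: [1, 1, 4, 4]
Sum of squared errors = 10
MSE = 10 / 4 = 2.50

2.50


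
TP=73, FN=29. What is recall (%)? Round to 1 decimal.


Recall = TP / (TP + FN) * 100
= 73 / (73 + 29)
= 73 / 102
= 0.7157
= 71.6%

71.6


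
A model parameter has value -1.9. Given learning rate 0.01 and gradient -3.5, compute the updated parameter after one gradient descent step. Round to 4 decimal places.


w_new = w_old - lr * gradient
= -1.9 - 0.01 * -3.5
= -1.9 - (-0.035)
= -1.8650

-1.8650


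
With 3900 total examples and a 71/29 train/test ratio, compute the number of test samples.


Train samples = 3900 * 71% = 2769
Test samples = 3900 - 2769
= 1131

1131


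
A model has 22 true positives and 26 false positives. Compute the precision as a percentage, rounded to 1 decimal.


Precision = TP / (TP + FP) * 100
= 22 / (22 + 26)
= 22 / 48
= 0.4583
= 45.8%

45.8


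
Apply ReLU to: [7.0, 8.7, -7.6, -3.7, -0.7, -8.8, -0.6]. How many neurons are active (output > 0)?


ReLU(x) = max(0, x) for each element:
ReLU(7.0) = 7.0
ReLU(8.7) = 8.7
ReLU(-7.6) = 0
ReLU(-3.7) = 0
ReLU(-0.7) = 0
ReLU(-8.8) = 0
ReLU(-0.6) = 0
Active neurons (>0): 2

2


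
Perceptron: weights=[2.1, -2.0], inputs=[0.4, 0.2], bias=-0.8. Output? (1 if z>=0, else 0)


z = w . x + b
= 2.1*0.4 + -2.0*0.2 + -0.8
= 0.84 + -0.4 + -0.8
= 0.44 + -0.8
= -0.36
Since z = -0.36 < 0, output = 0

0


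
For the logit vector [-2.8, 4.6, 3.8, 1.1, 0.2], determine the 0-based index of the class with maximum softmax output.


Softmax is a monotonic transformation, so it preserves the argmax.
We need to find the index of the maximum logit.
Index 0: -2.8
Index 1: 4.6
Index 2: 3.8
Index 3: 1.1
Index 4: 0.2
Maximum logit = 4.6 at index 1

1


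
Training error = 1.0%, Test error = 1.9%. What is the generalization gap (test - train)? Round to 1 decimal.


Generalization gap = test_error - train_error
= 1.9 - 1.0
= 0.9%
A small gap suggests good generalization.

0.9


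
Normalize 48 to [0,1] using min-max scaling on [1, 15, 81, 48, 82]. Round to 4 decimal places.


Min = 1, Max = 82
Range = 82 - 1 = 81
Scaled = (x - min) / (max - min)
= (48 - 1) / 81
= 47 / 81
= 0.5802

0.5802


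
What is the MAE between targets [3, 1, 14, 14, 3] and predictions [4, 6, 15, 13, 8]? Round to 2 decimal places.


Absolute errors: [1, 5, 1, 1, 5]
Sum of absolute errors = 13
MAE = 13 / 5 = 2.60

2.60


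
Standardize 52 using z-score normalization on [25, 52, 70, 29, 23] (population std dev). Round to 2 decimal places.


Mean = (25 + 52 + 70 + 29 + 23) / 5 = 39.8
Variance = sum((x_i - mean)^2) / n = 335.76
Std = sqrt(335.76) = 18.3238
Z = (x - mean) / std
= (52 - 39.8) / 18.3238
= 12.2 / 18.3238
= 0.67

0.67


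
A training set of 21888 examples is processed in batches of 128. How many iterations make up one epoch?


Iterations per epoch = dataset_size / batch_size
= 21888 / 128
= 171

171


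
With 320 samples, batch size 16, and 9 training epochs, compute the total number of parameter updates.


Iterations per epoch = 320 / 16 = 20
Total updates = iterations_per_epoch * epochs
= 20 * 9
= 180

180


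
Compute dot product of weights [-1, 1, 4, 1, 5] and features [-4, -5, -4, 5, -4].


Element-wise products:
-1 * -4 = 4
1 * -5 = -5
4 * -4 = -16
1 * 5 = 5
5 * -4 = -20
Sum = 4 + -5 + -16 + 5 + -20
= -32

-32


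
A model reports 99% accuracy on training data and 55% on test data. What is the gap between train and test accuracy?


Gap = train_accuracy - test_accuracy
= 99 - 55
= 44%
This large gap strongly indicates overfitting.

44


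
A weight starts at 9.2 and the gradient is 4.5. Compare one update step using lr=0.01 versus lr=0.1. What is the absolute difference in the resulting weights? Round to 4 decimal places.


With lr=0.01: w_new = 9.2 - 0.01 * 4.5 = 9.155
With lr=0.1: w_new = 9.2 - 0.1 * 4.5 = 8.75
Absolute difference = |9.155 - 8.75|
= 0.4050

0.4050


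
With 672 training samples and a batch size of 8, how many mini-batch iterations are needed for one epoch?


Iterations per epoch = dataset_size / batch_size
= 672 / 8
= 84

84


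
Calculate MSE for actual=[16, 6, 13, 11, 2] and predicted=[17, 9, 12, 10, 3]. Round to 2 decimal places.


Differences: [-1, -3, 1, 1, -1]
Squared errors: [1, 9, 1, 1, 1]
Sum of squared errors = 13
MSE = 13 / 5 = 2.60

2.60


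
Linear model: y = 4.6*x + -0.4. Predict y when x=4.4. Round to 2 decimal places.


y = 4.6 * 4.4 + (-0.4)
= 20.24 + (-0.4)
= 19.84

19.84


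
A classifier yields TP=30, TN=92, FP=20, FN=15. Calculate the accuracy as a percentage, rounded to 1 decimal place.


Accuracy = (TP + TN) / (TP + TN + FP + FN) * 100
= (30 + 92) / (30 + 92 + 20 + 15)
= 122 / 157
= 0.7771
= 77.7%

77.7


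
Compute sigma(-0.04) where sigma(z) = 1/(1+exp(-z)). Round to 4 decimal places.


sigmoid(z) = 1 / (1 + exp(-z))
exp(-(-0.04)) = exp(0.04) = 1.0408
1 + 1.0408 = 2.0408
1 / 2.0408 = 0.4900

0.4900


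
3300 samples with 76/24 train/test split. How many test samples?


Train samples = 3300 * 76% = 2508
Test samples = 3300 - 2508
= 792

792


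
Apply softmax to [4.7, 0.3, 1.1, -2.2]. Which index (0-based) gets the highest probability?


Softmax is a monotonic transformation, so it preserves the argmax.
We need to find the index of the maximum logit.
Index 0: 4.7
Index 1: 0.3
Index 2: 1.1
Index 3: -2.2
Maximum logit = 4.7 at index 0

0


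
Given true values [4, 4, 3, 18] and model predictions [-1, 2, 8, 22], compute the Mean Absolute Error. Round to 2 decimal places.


Absolute errors: [5, 2, 5, 4]
Sum of absolute errors = 16
MAE = 16 / 4 = 4.00

4.00


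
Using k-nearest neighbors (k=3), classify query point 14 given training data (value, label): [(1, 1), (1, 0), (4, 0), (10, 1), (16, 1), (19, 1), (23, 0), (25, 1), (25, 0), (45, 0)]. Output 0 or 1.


Distances from query 14:
Point 16 (class 1): distance = 2
Point 10 (class 1): distance = 4
Point 19 (class 1): distance = 5
K=3 nearest neighbors: classes = [1, 1, 1]
Votes for class 1: 3 / 3
Majority vote => class 1

1


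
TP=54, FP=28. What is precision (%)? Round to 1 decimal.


Precision = TP / (TP + FP) * 100
= 54 / (54 + 28)
= 54 / 82
= 0.6585
= 65.9%

65.9


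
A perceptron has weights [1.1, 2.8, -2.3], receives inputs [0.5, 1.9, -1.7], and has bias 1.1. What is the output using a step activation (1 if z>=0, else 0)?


z = w . x + b
= 1.1*0.5 + 2.8*1.9 + -2.3*-1.7 + 1.1
= 0.55 + 5.32 + 3.91 + 1.1
= 9.78 + 1.1
= 10.88
Since z = 10.88 >= 0, output = 1

1


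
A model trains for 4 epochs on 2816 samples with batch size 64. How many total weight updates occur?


Iterations per epoch = 2816 / 64 = 44
Total updates = iterations_per_epoch * epochs
= 44 * 4
= 176

176


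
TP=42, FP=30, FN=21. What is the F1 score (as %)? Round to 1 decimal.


Precision = TP / (TP + FP) = 42 / 72 = 0.5833
Recall = TP / (TP + FN) = 42 / 63 = 0.6667
F1 = 2 * P * R / (P + R)
= 2 * 0.5833 * 0.6667 / (0.5833 + 0.6667)
= 0.7778 / 1.25
= 0.6222
As percentage: 62.2%

62.2


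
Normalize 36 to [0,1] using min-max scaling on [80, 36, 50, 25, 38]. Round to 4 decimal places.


Min = 25, Max = 80
Range = 80 - 25 = 55
Scaled = (x - min) / (max - min)
= (36 - 25) / 55
= 11 / 55
= 0.2000

0.2000


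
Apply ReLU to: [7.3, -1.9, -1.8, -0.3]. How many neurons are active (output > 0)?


ReLU(x) = max(0, x) for each element:
ReLU(7.3) = 7.3
ReLU(-1.9) = 0
ReLU(-1.8) = 0
ReLU(-0.3) = 0
Active neurons (>0): 1

1


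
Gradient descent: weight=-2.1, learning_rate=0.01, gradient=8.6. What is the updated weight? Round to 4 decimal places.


w_new = w_old - lr * gradient
= -2.1 - 0.01 * 8.6
= -2.1 - (0.086)
= -2.1860

-2.1860


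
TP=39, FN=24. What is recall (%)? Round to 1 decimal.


Recall = TP / (TP + FN) * 100
= 39 / (39 + 24)
= 39 / 63
= 0.619
= 61.9%

61.9


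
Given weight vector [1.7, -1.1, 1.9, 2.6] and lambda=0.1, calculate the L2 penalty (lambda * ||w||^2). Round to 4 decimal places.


Squaring each weight:
1.7^2 = 2.89
(-1.1)^2 = 1.21
1.9^2 = 3.61
2.6^2 = 6.76
Sum of squares = 14.47
Penalty = 0.1 * 14.47 = 1.4470

1.4470


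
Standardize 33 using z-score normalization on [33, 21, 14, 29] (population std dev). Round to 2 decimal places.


Mean = (33 + 21 + 14 + 29) / 4 = 24.25
Variance = sum((x_i - mean)^2) / n = 53.6875
Std = sqrt(53.6875) = 7.3272
Z = (x - mean) / std
= (33 - 24.25) / 7.3272
= 8.75 / 7.3272
= 1.19

1.19


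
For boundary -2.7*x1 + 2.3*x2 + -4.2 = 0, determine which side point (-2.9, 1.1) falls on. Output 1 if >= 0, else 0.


Compute -2.7 * -2.9 + 2.3 * 1.1 + -4.2
= 7.83 + 2.53 + -4.2
= 6.16
Since 6.16 >= 0, the point is on the positive side.

1


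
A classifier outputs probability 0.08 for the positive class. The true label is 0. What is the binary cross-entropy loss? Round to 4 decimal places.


For y=0: Loss = -log(1-p)
= -log(1 - 0.08)
= -log(0.92)
= -(-0.0834)
= 0.0834

0.0834


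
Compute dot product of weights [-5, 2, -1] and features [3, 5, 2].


Element-wise products:
-5 * 3 = -15
2 * 5 = 10
-1 * 2 = -2
Sum = -15 + 10 + -2
= -7

-7


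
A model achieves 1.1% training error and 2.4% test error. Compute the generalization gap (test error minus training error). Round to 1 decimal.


Generalization gap = test_error - train_error
= 2.4 - 1.1
= 1.3%
A small gap suggests good generalization.

1.3


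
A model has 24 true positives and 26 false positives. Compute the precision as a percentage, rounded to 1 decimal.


Precision = TP / (TP + FP) * 100
= 24 / (24 + 26)
= 24 / 50
= 0.48
= 48.0%

48.0


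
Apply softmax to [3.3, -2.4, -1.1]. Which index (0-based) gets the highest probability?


Softmax is a monotonic transformation, so it preserves the argmax.
We need to find the index of the maximum logit.
Index 0: 3.3
Index 1: -2.4
Index 2: -1.1
Maximum logit = 3.3 at index 0

0


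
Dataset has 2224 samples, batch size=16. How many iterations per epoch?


Iterations per epoch = dataset_size / batch_size
= 2224 / 16
= 139

139


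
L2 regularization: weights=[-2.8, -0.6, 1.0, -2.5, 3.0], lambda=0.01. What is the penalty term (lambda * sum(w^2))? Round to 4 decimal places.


Squaring each weight:
(-2.8)^2 = 7.84
(-0.6)^2 = 0.36
1.0^2 = 1.0
(-2.5)^2 = 6.25
3.0^2 = 9.0
Sum of squares = 24.45
Penalty = 0.01 * 24.45 = 0.2445

0.2445


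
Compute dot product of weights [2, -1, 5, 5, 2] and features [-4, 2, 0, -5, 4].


Element-wise products:
2 * -4 = -8
-1 * 2 = -2
5 * 0 = 0
5 * -5 = -25
2 * 4 = 8
Sum = -8 + -2 + 0 + -25 + 8
= -27

-27


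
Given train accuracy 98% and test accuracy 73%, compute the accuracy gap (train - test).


Gap = train_accuracy - test_accuracy
= 98 - 73
= 25%
This large gap strongly indicates overfitting.

25


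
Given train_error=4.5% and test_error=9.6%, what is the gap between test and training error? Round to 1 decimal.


Generalization gap = test_error - train_error
= 9.6 - 4.5
= 5.1%
A moderate gap.

5.1


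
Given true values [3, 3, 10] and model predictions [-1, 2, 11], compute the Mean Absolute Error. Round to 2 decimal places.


Absolute errors: [4, 1, 1]
Sum of absolute errors = 6
MAE = 6 / 3 = 2.00

2.00


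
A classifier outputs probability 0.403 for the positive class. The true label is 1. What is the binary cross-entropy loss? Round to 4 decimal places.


For y=1: Loss = -log(p)
= -log(0.403)
= -(-0.9088)
= 0.9088

0.9088


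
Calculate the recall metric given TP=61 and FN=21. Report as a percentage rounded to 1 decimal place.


Recall = TP / (TP + FN) * 100
= 61 / (61 + 21)
= 61 / 82
= 0.7439
= 74.4%

74.4


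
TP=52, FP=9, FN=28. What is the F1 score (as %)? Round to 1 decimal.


Precision = TP / (TP + FP) = 52 / 61 = 0.8525
Recall = TP / (TP + FN) = 52 / 80 = 0.65
F1 = 2 * P * R / (P + R)
= 2 * 0.8525 * 0.65 / (0.8525 + 0.65)
= 1.1082 / 1.5025
= 0.7376
As percentage: 73.8%

73.8


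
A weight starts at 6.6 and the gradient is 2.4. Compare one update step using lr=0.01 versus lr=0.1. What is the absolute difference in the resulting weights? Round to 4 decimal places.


With lr=0.01: w_new = 6.6 - 0.01 * 2.4 = 6.576
With lr=0.1: w_new = 6.6 - 0.1 * 2.4 = 6.36
Absolute difference = |6.576 - 6.36|
= 0.2160

0.2160


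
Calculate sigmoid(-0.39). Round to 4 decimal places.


sigmoid(z) = 1 / (1 + exp(-z))
exp(-(-0.39)) = exp(0.39) = 1.477
1 + 1.477 = 2.477
1 / 2.477 = 0.4037

0.4037


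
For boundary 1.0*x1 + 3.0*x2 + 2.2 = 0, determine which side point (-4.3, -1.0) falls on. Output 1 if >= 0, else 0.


Compute 1.0 * -4.3 + 3.0 * -1.0 + 2.2
= -4.3 + -3.0 + 2.2
= -5.1
Since -5.1 < 0, the point is on the negative side.

0


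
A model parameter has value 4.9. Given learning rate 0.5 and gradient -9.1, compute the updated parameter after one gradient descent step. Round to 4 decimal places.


w_new = w_old - lr * gradient
= 4.9 - 0.5 * -9.1
= 4.9 - (-4.55)
= 9.4500

9.4500


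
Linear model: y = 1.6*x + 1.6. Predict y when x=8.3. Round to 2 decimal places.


y = 1.6 * 8.3 + (1.6)
= 13.28 + (1.6)
= 14.88

14.88


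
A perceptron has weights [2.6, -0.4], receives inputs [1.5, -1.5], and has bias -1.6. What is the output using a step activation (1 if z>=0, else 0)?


z = w . x + b
= 2.6*1.5 + -0.4*-1.5 + -1.6
= 3.9 + 0.6 + -1.6
= 4.5 + -1.6
= 2.9
Since z = 2.9 >= 0, output = 1

1


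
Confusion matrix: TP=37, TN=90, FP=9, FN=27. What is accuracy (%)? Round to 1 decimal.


Accuracy = (TP + TN) / (TP + TN + FP + FN) * 100
= (37 + 90) / (37 + 90 + 9 + 27)
= 127 / 163
= 0.7791
= 77.9%

77.9


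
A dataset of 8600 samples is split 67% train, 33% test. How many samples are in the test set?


Train samples = 8600 * 67% = 5762
Test samples = 8600 - 5762
= 2838

2838


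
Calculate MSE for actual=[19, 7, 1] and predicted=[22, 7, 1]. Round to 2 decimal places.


Differences: [-3, 0, 0]
Squared errors: [9, 0, 0]
Sum of squared errors = 9
MSE = 9 / 3 = 3.00

3.00


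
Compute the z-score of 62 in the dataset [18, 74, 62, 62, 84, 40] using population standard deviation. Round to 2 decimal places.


Mean = (18 + 74 + 62 + 62 + 84 + 40) / 6 = 56.6667
Variance = sum((x_i - mean)^2) / n = 479.5556
Std = sqrt(479.5556) = 21.8988
Z = (x - mean) / std
= (62 - 56.6667) / 21.8988
= 5.3333 / 21.8988
= 0.24

0.24


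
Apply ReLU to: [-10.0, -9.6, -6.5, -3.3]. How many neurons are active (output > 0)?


ReLU(x) = max(0, x) for each element:
ReLU(-10.0) = 0
ReLU(-9.6) = 0
ReLU(-6.5) = 0
ReLU(-3.3) = 0
Active neurons (>0): 0

0


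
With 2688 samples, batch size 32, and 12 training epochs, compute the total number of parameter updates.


Iterations per epoch = 2688 / 32 = 84
Total updates = iterations_per_epoch * epochs
= 84 * 12
= 1008

1008


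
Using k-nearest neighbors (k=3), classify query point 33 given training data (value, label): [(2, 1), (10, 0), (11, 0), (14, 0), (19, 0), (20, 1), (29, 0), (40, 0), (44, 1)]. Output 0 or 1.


Distances from query 33:
Point 29 (class 0): distance = 4
Point 40 (class 0): distance = 7
Point 44 (class 1): distance = 11
K=3 nearest neighbors: classes = [0, 0, 1]
Votes for class 1: 1 / 3
Majority vote => class 0

0


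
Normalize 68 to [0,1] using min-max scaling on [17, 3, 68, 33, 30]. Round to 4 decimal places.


Min = 3, Max = 68
Range = 68 - 3 = 65
Scaled = (x - min) / (max - min)
= (68 - 3) / 65
= 65 / 65
= 1.0000

1.0000


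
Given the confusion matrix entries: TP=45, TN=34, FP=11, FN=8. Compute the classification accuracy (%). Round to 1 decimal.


Accuracy = (TP + TN) / (TP + TN + FP + FN) * 100
= (45 + 34) / (45 + 34 + 11 + 8)
= 79 / 98
= 0.8061
= 80.6%

80.6


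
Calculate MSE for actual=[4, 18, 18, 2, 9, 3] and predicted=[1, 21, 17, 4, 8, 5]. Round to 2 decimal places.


Differences: [3, -3, 1, -2, 1, -2]
Squared errors: [9, 9, 1, 4, 1, 4]
Sum of squared errors = 28
MSE = 28 / 6 = 4.67

4.67


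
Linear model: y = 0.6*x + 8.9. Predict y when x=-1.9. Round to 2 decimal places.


y = 0.6 * -1.9 + (8.9)
= -1.14 + (8.9)
= 7.76

7.76


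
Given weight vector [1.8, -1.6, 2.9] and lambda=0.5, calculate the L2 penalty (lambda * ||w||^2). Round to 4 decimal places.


Squaring each weight:
1.8^2 = 3.24
(-1.6)^2 = 2.56
2.9^2 = 8.41
Sum of squares = 14.21
Penalty = 0.5 * 14.21 = 7.1050

7.1050


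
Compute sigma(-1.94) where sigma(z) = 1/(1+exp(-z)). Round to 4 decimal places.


sigmoid(z) = 1 / (1 + exp(-z))
exp(-(-1.94)) = exp(1.94) = 6.9588
1 + 6.9588 = 7.9588
1 / 7.9588 = 0.1256

0.1256


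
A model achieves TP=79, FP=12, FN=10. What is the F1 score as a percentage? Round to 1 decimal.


Precision = TP / (TP + FP) = 79 / 91 = 0.8681
Recall = TP / (TP + FN) = 79 / 89 = 0.8876
F1 = 2 * P * R / (P + R)
= 2 * 0.8681 * 0.8876 / (0.8681 + 0.8876)
= 1.5412 / 1.7558
= 0.8778
As percentage: 87.8%

87.8


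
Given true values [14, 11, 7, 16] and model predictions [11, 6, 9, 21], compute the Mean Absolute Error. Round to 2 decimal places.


Absolute errors: [3, 5, 2, 5]
Sum of absolute errors = 15
MAE = 15 / 4 = 3.75

3.75


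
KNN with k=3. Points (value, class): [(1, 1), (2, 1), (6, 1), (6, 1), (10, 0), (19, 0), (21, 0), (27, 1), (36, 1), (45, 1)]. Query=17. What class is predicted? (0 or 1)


Distances from query 17:
Point 19 (class 0): distance = 2
Point 21 (class 0): distance = 4
Point 10 (class 0): distance = 7
K=3 nearest neighbors: classes = [0, 0, 0]
Votes for class 1: 0 / 3
Majority vote => class 0

0


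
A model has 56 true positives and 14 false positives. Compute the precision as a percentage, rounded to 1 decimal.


Precision = TP / (TP + FP) * 100
= 56 / (56 + 14)
= 56 / 70
= 0.8
= 80.0%

80.0


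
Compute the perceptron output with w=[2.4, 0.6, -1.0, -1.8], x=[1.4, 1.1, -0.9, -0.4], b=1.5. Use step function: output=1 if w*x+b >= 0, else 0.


z = w . x + b
= 2.4*1.4 + 0.6*1.1 + -1.0*-0.9 + -1.8*-0.4 + 1.5
= 3.36 + 0.66 + 0.9 + 0.72 + 1.5
= 5.64 + 1.5
= 7.14
Since z = 7.14 >= 0, output = 1

1


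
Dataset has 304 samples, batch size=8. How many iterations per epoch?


Iterations per epoch = dataset_size / batch_size
= 304 / 8
= 38

38


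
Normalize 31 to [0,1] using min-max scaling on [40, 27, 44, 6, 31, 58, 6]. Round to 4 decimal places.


Min = 6, Max = 58
Range = 58 - 6 = 52
Scaled = (x - min) / (max - min)
= (31 - 6) / 52
= 25 / 52
= 0.4808

0.4808


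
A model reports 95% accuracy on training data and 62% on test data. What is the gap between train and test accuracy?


Gap = train_accuracy - test_accuracy
= 95 - 62
= 33%
This large gap strongly indicates overfitting.

33


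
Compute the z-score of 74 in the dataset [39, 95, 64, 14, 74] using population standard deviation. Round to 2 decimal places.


Mean = (39 + 95 + 64 + 14 + 74) / 5 = 57.2
Variance = sum((x_i - mean)^2) / n = 790.96
Std = sqrt(790.96) = 28.124
Z = (x - mean) / std
= (74 - 57.2) / 28.124
= 16.8 / 28.124
= 0.60

0.60


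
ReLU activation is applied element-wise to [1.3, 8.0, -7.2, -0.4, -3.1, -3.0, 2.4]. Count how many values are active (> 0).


ReLU(x) = max(0, x) for each element:
ReLU(1.3) = 1.3
ReLU(8.0) = 8.0
ReLU(-7.2) = 0
ReLU(-0.4) = 0
ReLU(-3.1) = 0
ReLU(-3.0) = 0
ReLU(2.4) = 2.4
Active neurons (>0): 3

3


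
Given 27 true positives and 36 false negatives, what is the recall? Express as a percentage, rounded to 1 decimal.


Recall = TP / (TP + FN) * 100
= 27 / (27 + 36)
= 27 / 63
= 0.4286
= 42.9%

42.9


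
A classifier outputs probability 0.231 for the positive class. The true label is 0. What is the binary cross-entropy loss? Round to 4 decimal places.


For y=0: Loss = -log(1-p)
= -log(1 - 0.231)
= -log(0.769)
= -(-0.2627)
= 0.2627

0.2627


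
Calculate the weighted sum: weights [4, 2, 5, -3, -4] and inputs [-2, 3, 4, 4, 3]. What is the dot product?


Element-wise products:
4 * -2 = -8
2 * 3 = 6
5 * 4 = 20
-3 * 4 = -12
-4 * 3 = -12
Sum = -8 + 6 + 20 + -12 + -12
= -6

-6


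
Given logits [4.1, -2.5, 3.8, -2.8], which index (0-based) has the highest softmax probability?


Softmax is a monotonic transformation, so it preserves the argmax.
We need to find the index of the maximum logit.
Index 0: 4.1
Index 1: -2.5
Index 2: 3.8
Index 3: -2.8
Maximum logit = 4.1 at index 0

0


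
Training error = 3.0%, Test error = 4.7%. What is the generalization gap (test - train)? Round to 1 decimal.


Generalization gap = test_error - train_error
= 4.7 - 3.0
= 1.7%
A small gap suggests good generalization.

1.7


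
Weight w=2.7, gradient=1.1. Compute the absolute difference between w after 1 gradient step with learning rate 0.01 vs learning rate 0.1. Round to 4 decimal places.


With lr=0.01: w_new = 2.7 - 0.01 * 1.1 = 2.689
With lr=0.1: w_new = 2.7 - 0.1 * 1.1 = 2.59
Absolute difference = |2.689 - 2.59|
= 0.0990

0.0990


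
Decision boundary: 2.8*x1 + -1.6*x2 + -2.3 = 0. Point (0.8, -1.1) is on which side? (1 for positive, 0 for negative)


Compute 2.8 * 0.8 + -1.6 * -1.1 + -2.3
= 2.24 + 1.76 + -2.3
= 1.7
Since 1.7 >= 0, the point is on the positive side.

1


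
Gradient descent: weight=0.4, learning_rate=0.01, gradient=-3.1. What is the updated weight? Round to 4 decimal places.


w_new = w_old - lr * gradient
= 0.4 - 0.01 * -3.1
= 0.4 - (-0.031)
= 0.4310

0.4310


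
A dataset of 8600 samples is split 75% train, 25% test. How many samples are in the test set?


Train samples = 8600 * 75% = 6450
Test samples = 8600 - 6450
= 2150

2150


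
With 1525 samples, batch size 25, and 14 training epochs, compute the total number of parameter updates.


Iterations per epoch = 1525 / 25 = 61
Total updates = iterations_per_epoch * epochs
= 61 * 14
= 854

854


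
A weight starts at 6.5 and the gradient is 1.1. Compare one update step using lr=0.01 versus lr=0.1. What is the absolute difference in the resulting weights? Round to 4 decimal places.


With lr=0.01: w_new = 6.5 - 0.01 * 1.1 = 6.489
With lr=0.1: w_new = 6.5 - 0.1 * 1.1 = 6.39
Absolute difference = |6.489 - 6.39|
= 0.0990

0.0990


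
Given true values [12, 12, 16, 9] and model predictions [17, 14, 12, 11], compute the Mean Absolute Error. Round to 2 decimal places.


Absolute errors: [5, 2, 4, 2]
Sum of absolute errors = 13
MAE = 13 / 4 = 3.25

3.25


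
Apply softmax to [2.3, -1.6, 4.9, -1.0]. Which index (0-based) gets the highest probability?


Softmax is a monotonic transformation, so it preserves the argmax.
We need to find the index of the maximum logit.
Index 0: 2.3
Index 1: -1.6
Index 2: 4.9
Index 3: -1.0
Maximum logit = 4.9 at index 2

2


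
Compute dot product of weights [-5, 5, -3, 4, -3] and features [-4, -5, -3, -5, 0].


Element-wise products:
-5 * -4 = 20
5 * -5 = -25
-3 * -3 = 9
4 * -5 = -20
-3 * 0 = 0
Sum = 20 + -25 + 9 + -20 + 0
= -16

-16


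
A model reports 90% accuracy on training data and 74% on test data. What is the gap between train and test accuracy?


Gap = train_accuracy - test_accuracy
= 90 - 74
= 16%
This gap suggests the model is overfitting.

16


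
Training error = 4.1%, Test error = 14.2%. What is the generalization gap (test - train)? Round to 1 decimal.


Generalization gap = test_error - train_error
= 14.2 - 4.1
= 10.1%
A large gap suggests overfitting.

10.1


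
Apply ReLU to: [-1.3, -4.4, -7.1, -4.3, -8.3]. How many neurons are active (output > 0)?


ReLU(x) = max(0, x) for each element:
ReLU(-1.3) = 0
ReLU(-4.4) = 0
ReLU(-7.1) = 0
ReLU(-4.3) = 0
ReLU(-8.3) = 0
Active neurons (>0): 0

0


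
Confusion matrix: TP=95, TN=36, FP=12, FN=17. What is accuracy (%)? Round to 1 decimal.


Accuracy = (TP + TN) / (TP + TN + FP + FN) * 100
= (95 + 36) / (95 + 36 + 12 + 17)
= 131 / 160
= 0.8187
= 81.9%

81.9


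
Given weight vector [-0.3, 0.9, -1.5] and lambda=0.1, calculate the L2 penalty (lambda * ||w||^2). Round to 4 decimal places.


Squaring each weight:
(-0.3)^2 = 0.09
0.9^2 = 0.81
(-1.5)^2 = 2.25
Sum of squares = 3.15
Penalty = 0.1 * 3.15 = 0.3150

0.3150


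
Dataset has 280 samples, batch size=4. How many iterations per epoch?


Iterations per epoch = dataset_size / batch_size
= 280 / 4
= 70

70


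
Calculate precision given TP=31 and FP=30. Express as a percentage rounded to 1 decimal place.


Precision = TP / (TP + FP) * 100
= 31 / (31 + 30)
= 31 / 61
= 0.5082
= 50.8%

50.8


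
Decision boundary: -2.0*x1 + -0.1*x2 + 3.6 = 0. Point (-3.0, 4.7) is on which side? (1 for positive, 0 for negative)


Compute -2.0 * -3.0 + -0.1 * 4.7 + 3.6
= 6.0 + -0.47 + 3.6
= 9.13
Since 9.13 >= 0, the point is on the positive side.

1


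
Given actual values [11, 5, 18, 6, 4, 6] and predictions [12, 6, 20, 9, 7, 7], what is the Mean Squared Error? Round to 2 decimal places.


Differences: [-1, -1, -2, -3, -3, -1]
Squared errors: [1, 1, 4, 9, 9, 1]
Sum of squared errors = 25
MSE = 25 / 6 = 4.17

4.17


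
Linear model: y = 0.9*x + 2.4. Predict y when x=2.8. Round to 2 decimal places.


y = 0.9 * 2.8 + (2.4)
= 2.52 + (2.4)
= 4.92

4.92


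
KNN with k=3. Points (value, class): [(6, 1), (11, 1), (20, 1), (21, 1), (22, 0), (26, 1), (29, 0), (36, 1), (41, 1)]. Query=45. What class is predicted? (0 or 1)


Distances from query 45:
Point 41 (class 1): distance = 4
Point 36 (class 1): distance = 9
Point 29 (class 0): distance = 16
K=3 nearest neighbors: classes = [1, 1, 0]
Votes for class 1: 2 / 3
Majority vote => class 1

1


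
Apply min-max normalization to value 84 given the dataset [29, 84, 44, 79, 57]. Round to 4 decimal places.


Min = 29, Max = 84
Range = 84 - 29 = 55
Scaled = (x - min) / (max - min)
= (84 - 29) / 55
= 55 / 55
= 1.0000

1.0000


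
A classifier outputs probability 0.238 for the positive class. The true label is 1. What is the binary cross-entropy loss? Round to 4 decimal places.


For y=1: Loss = -log(p)
= -log(0.238)
= -(-1.4355)
= 1.4355

1.4355


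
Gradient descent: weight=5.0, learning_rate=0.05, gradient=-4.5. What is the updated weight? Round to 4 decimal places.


w_new = w_old - lr * gradient
= 5.0 - 0.05 * -4.5
= 5.0 - (-0.225)
= 5.2250

5.2250


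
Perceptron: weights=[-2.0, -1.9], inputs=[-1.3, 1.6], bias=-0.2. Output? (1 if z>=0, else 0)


z = w . x + b
= -2.0*-1.3 + -1.9*1.6 + -0.2
= 2.6 + -3.04 + -0.2
= -0.44 + -0.2
= -0.64
Since z = -0.64 < 0, output = 0

0


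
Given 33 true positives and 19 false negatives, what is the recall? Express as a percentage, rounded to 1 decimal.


Recall = TP / (TP + FN) * 100
= 33 / (33 + 19)
= 33 / 52
= 0.6346
= 63.5%

63.5


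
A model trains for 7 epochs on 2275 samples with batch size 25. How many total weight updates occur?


Iterations per epoch = 2275 / 25 = 91
Total updates = iterations_per_epoch * epochs
= 91 * 7
= 637

637


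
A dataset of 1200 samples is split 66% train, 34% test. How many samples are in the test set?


Train samples = 1200 * 66% = 792
Test samples = 1200 - 792
= 408

408


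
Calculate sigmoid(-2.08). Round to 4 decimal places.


sigmoid(z) = 1 / (1 + exp(-z))
exp(-(-2.08)) = exp(2.08) = 8.0045
1 + 8.0045 = 9.0045
1 / 9.0045 = 0.1111

0.1111


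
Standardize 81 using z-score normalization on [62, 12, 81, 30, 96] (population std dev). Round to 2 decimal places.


Mean = (62 + 12 + 81 + 30 + 96) / 5 = 56.2
Variance = sum((x_i - mean)^2) / n = 974.56
Std = sqrt(974.56) = 31.2179
Z = (x - mean) / std
= (81 - 56.2) / 31.2179
= 24.8 / 31.2179
= 0.79

0.79


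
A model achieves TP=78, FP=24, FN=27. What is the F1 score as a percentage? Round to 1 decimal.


Precision = TP / (TP + FP) = 78 / 102 = 0.7647
Recall = TP / (TP + FN) = 78 / 105 = 0.7429
F1 = 2 * P * R / (P + R)
= 2 * 0.7647 * 0.7429 / (0.7647 + 0.7429)
= 1.1361 / 1.5076
= 0.7536
As percentage: 75.4%

75.4


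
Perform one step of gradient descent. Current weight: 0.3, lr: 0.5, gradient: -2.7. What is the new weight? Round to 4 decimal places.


w_new = w_old - lr * gradient
= 0.3 - 0.5 * -2.7
= 0.3 - (-1.35)
= 1.6500

1.6500


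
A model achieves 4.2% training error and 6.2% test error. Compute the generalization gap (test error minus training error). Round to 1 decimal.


Generalization gap = test_error - train_error
= 6.2 - 4.2
= 2.0%
A moderate gap.

2.0


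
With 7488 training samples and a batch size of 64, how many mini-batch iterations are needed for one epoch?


Iterations per epoch = dataset_size / batch_size
= 7488 / 64
= 117

117


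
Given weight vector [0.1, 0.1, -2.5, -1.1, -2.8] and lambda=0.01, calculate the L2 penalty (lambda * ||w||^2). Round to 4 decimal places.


Squaring each weight:
0.1^2 = 0.01
0.1^2 = 0.01
(-2.5)^2 = 6.25
(-1.1)^2 = 1.21
(-2.8)^2 = 7.84
Sum of squares = 15.32
Penalty = 0.01 * 15.32 = 0.1532

0.1532


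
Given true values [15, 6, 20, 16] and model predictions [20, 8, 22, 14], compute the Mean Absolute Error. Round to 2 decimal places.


Absolute errors: [5, 2, 2, 2]
Sum of absolute errors = 11
MAE = 11 / 4 = 2.75

2.75


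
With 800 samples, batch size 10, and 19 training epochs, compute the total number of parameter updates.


Iterations per epoch = 800 / 10 = 80
Total updates = iterations_per_epoch * epochs
= 80 * 19
= 1520

1520


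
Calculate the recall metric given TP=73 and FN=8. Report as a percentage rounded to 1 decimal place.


Recall = TP / (TP + FN) * 100
= 73 / (73 + 8)
= 73 / 81
= 0.9012
= 90.1%

90.1


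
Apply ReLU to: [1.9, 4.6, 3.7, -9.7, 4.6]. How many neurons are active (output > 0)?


ReLU(x) = max(0, x) for each element:
ReLU(1.9) = 1.9
ReLU(4.6) = 4.6
ReLU(3.7) = 3.7
ReLU(-9.7) = 0
ReLU(4.6) = 4.6
Active neurons (>0): 4

4


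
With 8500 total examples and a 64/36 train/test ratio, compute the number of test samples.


Train samples = 8500 * 64% = 5440
Test samples = 8500 - 5440
= 3060

3060


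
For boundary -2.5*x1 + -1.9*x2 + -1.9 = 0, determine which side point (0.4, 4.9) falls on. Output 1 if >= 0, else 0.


Compute -2.5 * 0.4 + -1.9 * 4.9 + -1.9
= -1.0 + -9.31 + -1.9
= -12.21
Since -12.21 < 0, the point is on the negative side.

0


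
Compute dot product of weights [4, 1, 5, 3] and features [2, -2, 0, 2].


Element-wise products:
4 * 2 = 8
1 * -2 = -2
5 * 0 = 0
3 * 2 = 6
Sum = 8 + -2 + 0 + 6
= 12

12


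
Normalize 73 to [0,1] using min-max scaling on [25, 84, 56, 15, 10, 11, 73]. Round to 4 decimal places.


Min = 10, Max = 84
Range = 84 - 10 = 74
Scaled = (x - min) / (max - min)
= (73 - 10) / 74
= 63 / 74
= 0.8514

0.8514


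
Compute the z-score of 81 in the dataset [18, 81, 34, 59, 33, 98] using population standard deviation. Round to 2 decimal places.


Mean = (18 + 81 + 34 + 59 + 33 + 98) / 6 = 53.8333
Variance = sum((x_i - mean)^2) / n = 804.4722
Std = sqrt(804.4722) = 28.3632
Z = (x - mean) / std
= (81 - 53.8333) / 28.3632
= 27.1667 / 28.3632
= 0.96

0.96


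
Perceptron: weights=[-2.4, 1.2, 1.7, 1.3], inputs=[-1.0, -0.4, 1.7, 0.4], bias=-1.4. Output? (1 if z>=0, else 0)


z = w . x + b
= -2.4*-1.0 + 1.2*-0.4 + 1.7*1.7 + 1.3*0.4 + -1.4
= 2.4 + -0.48 + 2.89 + 0.52 + -1.4
= 5.33 + -1.4
= 3.93
Since z = 3.93 >= 0, output = 1

1


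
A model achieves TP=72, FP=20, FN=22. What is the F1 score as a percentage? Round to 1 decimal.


Precision = TP / (TP + FP) = 72 / 92 = 0.7826
Recall = TP / (TP + FN) = 72 / 94 = 0.766
F1 = 2 * P * R / (P + R)
= 2 * 0.7826 * 0.766 / (0.7826 + 0.766)
= 1.1989 / 1.5486
= 0.7742
As percentage: 77.4%

77.4


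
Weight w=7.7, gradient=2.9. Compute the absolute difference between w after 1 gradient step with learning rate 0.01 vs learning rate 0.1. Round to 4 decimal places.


With lr=0.01: w_new = 7.7 - 0.01 * 2.9 = 7.671
With lr=0.1: w_new = 7.7 - 0.1 * 2.9 = 7.41
Absolute difference = |7.671 - 7.41|
= 0.2610

0.2610


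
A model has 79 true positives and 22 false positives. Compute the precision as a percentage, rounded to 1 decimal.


Precision = TP / (TP + FP) * 100
= 79 / (79 + 22)
= 79 / 101
= 0.7822
= 78.2%

78.2


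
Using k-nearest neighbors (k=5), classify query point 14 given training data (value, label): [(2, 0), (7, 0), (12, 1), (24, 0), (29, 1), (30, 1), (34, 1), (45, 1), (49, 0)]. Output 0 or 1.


Distances from query 14:
Point 12 (class 1): distance = 2
Point 7 (class 0): distance = 7
Point 24 (class 0): distance = 10
Point 2 (class 0): distance = 12
Point 29 (class 1): distance = 15
K=5 nearest neighbors: classes = [1, 0, 0, 0, 1]
Votes for class 1: 2 / 5
Majority vote => class 0

0
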